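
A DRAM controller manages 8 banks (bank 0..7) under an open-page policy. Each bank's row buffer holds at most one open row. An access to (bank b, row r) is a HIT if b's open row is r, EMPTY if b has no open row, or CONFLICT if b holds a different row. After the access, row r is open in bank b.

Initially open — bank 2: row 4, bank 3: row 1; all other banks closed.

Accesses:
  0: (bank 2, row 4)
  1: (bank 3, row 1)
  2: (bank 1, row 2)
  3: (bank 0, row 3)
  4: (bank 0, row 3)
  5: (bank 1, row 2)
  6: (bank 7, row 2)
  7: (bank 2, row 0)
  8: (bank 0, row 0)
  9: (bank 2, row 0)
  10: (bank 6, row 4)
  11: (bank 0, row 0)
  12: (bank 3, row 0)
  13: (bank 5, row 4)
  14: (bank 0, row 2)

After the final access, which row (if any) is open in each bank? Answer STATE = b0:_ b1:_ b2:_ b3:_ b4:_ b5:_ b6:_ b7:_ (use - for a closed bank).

#0 (2,4) H  (was 4)
#1 (3,1) H  (was 1)
#2 (1,2) E
#3 (0,3) E
#4 (0,3) H  (was 3)
#5 (1,2) H  (was 2)
#6 (7,2) E
#7 (2,0) C  (was 4)
#8 (0,0) C  (was 3)
#9 (2,0) H  (was 0)
#10 (6,4) E
#11 (0,0) H  (was 0)
#12 (3,0) C  (was 1)
#13 (5,4) E
#14 (0,2) C  (was 0)

STATE = b0:2 b1:2 b2:0 b3:0 b4:- b5:4 b6:4 b7:2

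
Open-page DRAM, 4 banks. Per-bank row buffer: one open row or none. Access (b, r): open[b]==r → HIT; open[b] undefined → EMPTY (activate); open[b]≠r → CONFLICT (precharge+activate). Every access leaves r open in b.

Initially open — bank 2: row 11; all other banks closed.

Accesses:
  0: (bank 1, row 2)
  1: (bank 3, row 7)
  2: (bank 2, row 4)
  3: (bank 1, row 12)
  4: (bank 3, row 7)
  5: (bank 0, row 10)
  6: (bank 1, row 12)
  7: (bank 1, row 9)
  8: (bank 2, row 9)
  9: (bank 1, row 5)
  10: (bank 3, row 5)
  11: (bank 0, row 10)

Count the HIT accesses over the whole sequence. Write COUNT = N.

step 0: bank1 None->2 [EMPTY]
step 1: bank3 None->7 [EMPTY]
step 2: bank2 11->4 [CONFLICT]
step 3: bank1 2->12 [CONFLICT]
step 4: bank3 7->7 [HIT]
step 5: bank0 None->10 [EMPTY]
step 6: bank1 12->12 [HIT]
step 7: bank1 12->9 [CONFLICT]
step 8: bank2 4->9 [CONFLICT]
step 9: bank1 9->5 [CONFLICT]
step 10: bank3 7->5 [CONFLICT]
step 11: bank0 10->10 [HIT]

COUNT = 3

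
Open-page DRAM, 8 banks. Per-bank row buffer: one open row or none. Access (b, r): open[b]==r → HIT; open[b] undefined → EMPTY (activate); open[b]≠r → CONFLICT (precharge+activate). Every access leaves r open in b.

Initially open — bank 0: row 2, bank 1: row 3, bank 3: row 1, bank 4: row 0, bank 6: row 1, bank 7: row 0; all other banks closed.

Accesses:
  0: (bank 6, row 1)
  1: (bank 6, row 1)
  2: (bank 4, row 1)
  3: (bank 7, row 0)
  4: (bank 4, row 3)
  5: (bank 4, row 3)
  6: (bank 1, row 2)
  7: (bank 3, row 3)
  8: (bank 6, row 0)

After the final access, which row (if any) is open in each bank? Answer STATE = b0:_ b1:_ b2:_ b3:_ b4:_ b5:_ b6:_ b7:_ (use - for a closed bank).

step 0: bank6 1->1 [HIT]
step 1: bank6 1->1 [HIT]
step 2: bank4 0->1 [CONFLICT]
step 3: bank7 0->0 [HIT]
step 4: bank4 1->3 [CONFLICT]
step 5: bank4 3->3 [HIT]
step 6: bank1 3->2 [CONFLICT]
step 7: bank3 1->3 [CONFLICT]
step 8: bank6 1->0 [CONFLICT]

STATE = b0:2 b1:2 b2:- b3:3 b4:3 b5:- b6:0 b7:0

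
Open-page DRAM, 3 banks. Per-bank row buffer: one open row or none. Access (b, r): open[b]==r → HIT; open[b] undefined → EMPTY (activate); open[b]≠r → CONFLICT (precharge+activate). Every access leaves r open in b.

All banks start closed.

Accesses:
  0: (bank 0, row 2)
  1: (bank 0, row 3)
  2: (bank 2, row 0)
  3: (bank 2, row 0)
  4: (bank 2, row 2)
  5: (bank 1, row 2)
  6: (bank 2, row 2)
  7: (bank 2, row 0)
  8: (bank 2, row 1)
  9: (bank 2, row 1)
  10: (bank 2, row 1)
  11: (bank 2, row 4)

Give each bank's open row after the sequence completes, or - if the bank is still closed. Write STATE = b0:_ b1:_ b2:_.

0: bank 0 row 2 — prev None → EMPTY
1: bank 0 row 3 — prev 2 → CONFLICT
2: bank 2 row 0 — prev None → EMPTY
3: bank 2 row 0 — prev 0 → HIT
4: bank 2 row 2 — prev 0 → CONFLICT
5: bank 1 row 2 — prev None → EMPTY
6: bank 2 row 2 — prev 2 → HIT
7: bank 2 row 0 — prev 2 → CONFLICT
8: bank 2 row 1 — prev 0 → CONFLICT
9: bank 2 row 1 — prev 1 → HIT
10: bank 2 row 1 — prev 1 → HIT
11: bank 2 row 4 — prev 1 → CONFLICT

STATE = b0:3 b1:2 b2:4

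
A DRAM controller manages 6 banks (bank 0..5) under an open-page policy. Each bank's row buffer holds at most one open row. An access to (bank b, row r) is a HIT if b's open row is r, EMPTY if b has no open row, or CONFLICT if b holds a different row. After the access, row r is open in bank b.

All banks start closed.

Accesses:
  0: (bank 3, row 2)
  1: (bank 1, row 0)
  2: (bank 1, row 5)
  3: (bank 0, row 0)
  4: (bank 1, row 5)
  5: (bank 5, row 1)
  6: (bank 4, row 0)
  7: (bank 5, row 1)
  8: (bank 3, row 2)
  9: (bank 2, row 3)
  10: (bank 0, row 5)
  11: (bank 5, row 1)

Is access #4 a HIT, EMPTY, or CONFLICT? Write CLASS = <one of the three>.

0: bank 3 row 2 — prev None → EMPTY
1: bank 1 row 0 — prev None → EMPTY
2: bank 1 row 5 — prev 0 → CONFLICT
3: bank 0 row 0 — prev None → EMPTY
4: bank 1 row 5 — prev 5 → HIT
5: bank 5 row 1 — prev None → EMPTY
6: bank 4 row 0 — prev None → EMPTY
7: bank 5 row 1 — prev 1 → HIT
8: bank 3 row 2 — prev 2 → HIT
9: bank 2 row 3 — prev None → EMPTY
10: bank 0 row 5 — prev 0 → CONFLICT
11: bank 5 row 1 — prev 1 → HIT

CLASS = HIT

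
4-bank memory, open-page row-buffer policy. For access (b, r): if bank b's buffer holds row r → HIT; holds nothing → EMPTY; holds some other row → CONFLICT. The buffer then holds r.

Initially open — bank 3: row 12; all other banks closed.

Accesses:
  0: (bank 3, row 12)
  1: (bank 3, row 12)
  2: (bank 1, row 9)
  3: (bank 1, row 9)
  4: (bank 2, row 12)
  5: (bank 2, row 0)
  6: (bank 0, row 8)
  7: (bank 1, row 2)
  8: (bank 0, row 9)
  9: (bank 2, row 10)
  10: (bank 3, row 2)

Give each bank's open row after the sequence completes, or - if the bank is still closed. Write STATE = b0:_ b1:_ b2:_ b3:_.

step 0: bank3 12->12 [HIT]
step 1: bank3 12->12 [HIT]
step 2: bank1 None->9 [EMPTY]
step 3: bank1 9->9 [HIT]
step 4: bank2 None->12 [EMPTY]
step 5: bank2 12->0 [CONFLICT]
step 6: bank0 None->8 [EMPTY]
step 7: bank1 9->2 [CONFLICT]
step 8: bank0 8->9 [CONFLICT]
step 9: bank2 0->10 [CONFLICT]
step 10: bank3 12->2 [CONFLICT]

STATE = b0:9 b1:2 b2:10 b3:2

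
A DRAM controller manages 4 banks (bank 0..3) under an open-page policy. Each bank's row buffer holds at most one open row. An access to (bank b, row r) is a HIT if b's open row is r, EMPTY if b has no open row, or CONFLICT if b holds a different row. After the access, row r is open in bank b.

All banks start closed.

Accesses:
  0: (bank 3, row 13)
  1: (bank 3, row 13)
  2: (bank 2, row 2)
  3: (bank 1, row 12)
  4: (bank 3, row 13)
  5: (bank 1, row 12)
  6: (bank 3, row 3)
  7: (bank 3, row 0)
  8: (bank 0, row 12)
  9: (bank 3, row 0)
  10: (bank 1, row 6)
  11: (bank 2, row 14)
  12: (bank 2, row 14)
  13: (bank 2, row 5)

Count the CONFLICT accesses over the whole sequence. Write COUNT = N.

COUNT = 5

#0 (3,13) E
#1 (3,13) H  (was 13)
#2 (2,2) E
#3 (1,12) E
#4 (3,13) H  (was 13)
#5 (1,12) H  (was 12)
#6 (3,3) C  (was 13)
#7 (3,0) C  (was 3)
#8 (0,12) E
#9 (3,0) H  (was 0)
#10 (1,6) C  (was 12)
#11 (2,14) C  (was 2)
#12 (2,14) H  (was 14)
#13 (2,5) C  (was 14)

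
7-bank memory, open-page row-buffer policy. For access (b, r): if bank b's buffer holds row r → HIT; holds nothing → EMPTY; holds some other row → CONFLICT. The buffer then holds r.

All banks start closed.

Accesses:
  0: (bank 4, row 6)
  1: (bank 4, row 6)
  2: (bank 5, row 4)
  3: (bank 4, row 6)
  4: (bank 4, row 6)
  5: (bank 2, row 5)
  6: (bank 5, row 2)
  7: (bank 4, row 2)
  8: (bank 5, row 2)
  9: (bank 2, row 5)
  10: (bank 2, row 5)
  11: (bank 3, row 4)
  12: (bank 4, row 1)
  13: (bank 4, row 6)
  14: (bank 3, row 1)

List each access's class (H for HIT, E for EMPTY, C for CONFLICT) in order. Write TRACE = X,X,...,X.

TRACE = E,H,E,H,H,E,C,C,H,H,H,E,C,C,C

0: bank 4 row 6 — prev None → EMPTY
1: bank 4 row 6 — prev 6 → HIT
2: bank 5 row 4 — prev None → EMPTY
3: bank 4 row 6 — prev 6 → HIT
4: bank 4 row 6 — prev 6 → HIT
5: bank 2 row 5 — prev None → EMPTY
6: bank 5 row 2 — prev 4 → CONFLICT
7: bank 4 row 2 — prev 6 → CONFLICT
8: bank 5 row 2 — prev 2 → HIT
9: bank 2 row 5 — prev 5 → HIT
10: bank 2 row 5 — prev 5 → HIT
11: bank 3 row 4 — prev None → EMPTY
12: bank 4 row 1 — prev 2 → CONFLICT
13: bank 4 row 6 — prev 1 → CONFLICT
14: bank 3 row 1 — prev 4 → CONFLICT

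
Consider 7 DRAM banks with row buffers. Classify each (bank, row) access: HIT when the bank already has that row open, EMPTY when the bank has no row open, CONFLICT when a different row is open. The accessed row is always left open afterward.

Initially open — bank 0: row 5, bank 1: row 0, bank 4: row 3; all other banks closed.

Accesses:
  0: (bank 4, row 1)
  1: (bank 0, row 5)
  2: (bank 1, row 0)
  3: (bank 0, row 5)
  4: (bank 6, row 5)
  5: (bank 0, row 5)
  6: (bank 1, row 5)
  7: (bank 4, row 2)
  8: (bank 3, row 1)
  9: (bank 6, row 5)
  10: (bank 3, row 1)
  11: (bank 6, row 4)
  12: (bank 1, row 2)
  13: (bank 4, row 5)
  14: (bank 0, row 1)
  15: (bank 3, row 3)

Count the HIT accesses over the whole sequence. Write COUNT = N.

COUNT = 6

step 0: bank4 3->1 [CONFLICT]
step 1: bank0 5->5 [HIT]
step 2: bank1 0->0 [HIT]
step 3: bank0 5->5 [HIT]
step 4: bank6 None->5 [EMPTY]
step 5: bank0 5->5 [HIT]
step 6: bank1 0->5 [CONFLICT]
step 7: bank4 1->2 [CONFLICT]
step 8: bank3 None->1 [EMPTY]
step 9: bank6 5->5 [HIT]
step 10: bank3 1->1 [HIT]
step 11: bank6 5->4 [CONFLICT]
step 12: bank1 5->2 [CONFLICT]
step 13: bank4 2->5 [CONFLICT]
step 14: bank0 5->1 [CONFLICT]
step 15: bank3 1->3 [CONFLICT]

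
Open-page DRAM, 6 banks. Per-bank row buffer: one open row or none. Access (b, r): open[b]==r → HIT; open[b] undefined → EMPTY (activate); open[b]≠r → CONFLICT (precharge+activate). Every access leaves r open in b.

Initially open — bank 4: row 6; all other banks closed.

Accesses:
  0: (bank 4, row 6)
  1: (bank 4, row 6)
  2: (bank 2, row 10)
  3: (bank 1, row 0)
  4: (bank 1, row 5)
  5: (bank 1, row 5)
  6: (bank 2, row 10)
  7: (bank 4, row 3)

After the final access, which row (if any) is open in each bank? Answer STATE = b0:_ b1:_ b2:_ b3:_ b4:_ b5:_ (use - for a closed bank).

#0 (4,6) H  (was 6)
#1 (4,6) H  (was 6)
#2 (2,10) E
#3 (1,0) E
#4 (1,5) C  (was 0)
#5 (1,5) H  (was 5)
#6 (2,10) H  (was 10)
#7 (4,3) C  (was 6)

STATE = b0:- b1:5 b2:10 b3:- b4:3 b5:-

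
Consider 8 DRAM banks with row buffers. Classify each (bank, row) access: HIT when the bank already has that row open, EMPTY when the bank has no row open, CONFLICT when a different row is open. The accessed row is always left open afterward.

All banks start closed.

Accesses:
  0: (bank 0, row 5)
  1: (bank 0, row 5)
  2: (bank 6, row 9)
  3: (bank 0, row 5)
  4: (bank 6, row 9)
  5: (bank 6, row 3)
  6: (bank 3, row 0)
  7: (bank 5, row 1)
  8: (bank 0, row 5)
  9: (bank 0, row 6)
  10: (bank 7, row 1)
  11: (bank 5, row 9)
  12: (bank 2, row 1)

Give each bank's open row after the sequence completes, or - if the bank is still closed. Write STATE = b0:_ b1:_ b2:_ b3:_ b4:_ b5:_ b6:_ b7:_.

0: bank 0 row 5 — prev None → EMPTY
1: bank 0 row 5 — prev 5 → HIT
2: bank 6 row 9 — prev None → EMPTY
3: bank 0 row 5 — prev 5 → HIT
4: bank 6 row 9 — prev 9 → HIT
5: bank 6 row 3 — prev 9 → CONFLICT
6: bank 3 row 0 — prev None → EMPTY
7: bank 5 row 1 — prev None → EMPTY
8: bank 0 row 5 — prev 5 → HIT
9: bank 0 row 6 — prev 5 → CONFLICT
10: bank 7 row 1 — prev None → EMPTY
11: bank 5 row 9 — prev 1 → CONFLICT
12: bank 2 row 1 — prev None → EMPTY

STATE = b0:6 b1:- b2:1 b3:0 b4:- b5:9 b6:3 b7:1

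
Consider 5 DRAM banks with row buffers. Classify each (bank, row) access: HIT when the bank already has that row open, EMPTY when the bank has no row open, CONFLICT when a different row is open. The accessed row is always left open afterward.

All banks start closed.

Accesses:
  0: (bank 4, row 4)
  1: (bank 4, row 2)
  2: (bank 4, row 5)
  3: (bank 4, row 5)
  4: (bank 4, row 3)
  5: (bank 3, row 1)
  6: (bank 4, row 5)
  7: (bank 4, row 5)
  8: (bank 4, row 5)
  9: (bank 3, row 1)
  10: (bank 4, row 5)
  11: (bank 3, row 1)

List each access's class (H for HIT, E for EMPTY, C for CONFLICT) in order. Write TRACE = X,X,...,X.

TRACE = E,C,C,H,C,E,C,H,H,H,H,H

#0 (4,4) E
#1 (4,2) C  (was 4)
#2 (4,5) C  (was 2)
#3 (4,5) H  (was 5)
#4 (4,3) C  (was 5)
#5 (3,1) E
#6 (4,5) C  (was 3)
#7 (4,5) H  (was 5)
#8 (4,5) H  (was 5)
#9 (3,1) H  (was 1)
#10 (4,5) H  (was 5)
#11 (3,1) H  (was 1)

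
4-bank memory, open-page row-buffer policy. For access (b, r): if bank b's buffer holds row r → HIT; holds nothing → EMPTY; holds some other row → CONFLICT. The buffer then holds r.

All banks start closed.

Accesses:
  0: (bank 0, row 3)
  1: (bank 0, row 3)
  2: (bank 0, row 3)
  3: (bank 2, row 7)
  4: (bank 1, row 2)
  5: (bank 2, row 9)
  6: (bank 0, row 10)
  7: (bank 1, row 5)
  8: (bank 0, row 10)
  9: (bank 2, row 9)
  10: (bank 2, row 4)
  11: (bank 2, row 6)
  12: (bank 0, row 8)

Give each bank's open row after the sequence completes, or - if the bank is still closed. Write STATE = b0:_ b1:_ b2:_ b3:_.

  [0] b0 r3: no row ⇒ E
  [1] b0 r3: had r3 ⇒ H
  [2] b0 r3: had r3 ⇒ H
  [3] b2 r7: no row ⇒ E
  [4] b1 r2: no row ⇒ E
  [5] b2 r9: had r7 ⇒ C
  [6] b0 r10: had r3 ⇒ C
  [7] b1 r5: had r2 ⇒ C
  [8] b0 r10: had r10 ⇒ H
  [9] b2 r9: had r9 ⇒ H
  [10] b2 r4: had r9 ⇒ C
  [11] b2 r6: had r4 ⇒ C
  [12] b0 r8: had r10 ⇒ C

STATE = b0:8 b1:5 b2:6 b3:-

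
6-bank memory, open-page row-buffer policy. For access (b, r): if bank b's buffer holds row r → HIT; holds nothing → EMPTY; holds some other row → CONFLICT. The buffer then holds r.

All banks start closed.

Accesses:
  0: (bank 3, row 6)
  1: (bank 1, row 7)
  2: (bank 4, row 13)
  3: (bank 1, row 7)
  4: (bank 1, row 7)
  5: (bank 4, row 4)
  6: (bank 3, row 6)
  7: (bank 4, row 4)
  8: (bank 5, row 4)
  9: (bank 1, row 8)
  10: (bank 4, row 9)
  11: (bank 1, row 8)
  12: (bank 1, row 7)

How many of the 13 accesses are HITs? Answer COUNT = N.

COUNT = 5

step 0: bank3 None->6 [EMPTY]
step 1: bank1 None->7 [EMPTY]
step 2: bank4 None->13 [EMPTY]
step 3: bank1 7->7 [HIT]
step 4: bank1 7->7 [HIT]
step 5: bank4 13->4 [CONFLICT]
step 6: bank3 6->6 [HIT]
step 7: bank4 4->4 [HIT]
step 8: bank5 None->4 [EMPTY]
step 9: bank1 7->8 [CONFLICT]
step 10: bank4 4->9 [CONFLICT]
step 11: bank1 8->8 [HIT]
step 12: bank1 8->7 [CONFLICT]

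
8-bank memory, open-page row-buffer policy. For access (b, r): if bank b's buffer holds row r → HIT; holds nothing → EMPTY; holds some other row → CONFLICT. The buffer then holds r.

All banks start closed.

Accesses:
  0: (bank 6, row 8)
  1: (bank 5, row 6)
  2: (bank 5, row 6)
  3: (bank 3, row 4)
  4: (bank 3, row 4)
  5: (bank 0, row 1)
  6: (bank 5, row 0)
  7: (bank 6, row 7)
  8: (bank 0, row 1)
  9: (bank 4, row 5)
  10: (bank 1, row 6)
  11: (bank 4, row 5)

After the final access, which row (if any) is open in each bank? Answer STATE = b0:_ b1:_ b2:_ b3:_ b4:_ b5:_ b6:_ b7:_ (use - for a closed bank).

step 0: bank6 None->8 [EMPTY]
step 1: bank5 None->6 [EMPTY]
step 2: bank5 6->6 [HIT]
step 3: bank3 None->4 [EMPTY]
step 4: bank3 4->4 [HIT]
step 5: bank0 None->1 [EMPTY]
step 6: bank5 6->0 [CONFLICT]
step 7: bank6 8->7 [CONFLICT]
step 8: bank0 1->1 [HIT]
step 9: bank4 None->5 [EMPTY]
step 10: bank1 None->6 [EMPTY]
step 11: bank4 5->5 [HIT]

STATE = b0:1 b1:6 b2:- b3:4 b4:5 b5:0 b6:7 b7:-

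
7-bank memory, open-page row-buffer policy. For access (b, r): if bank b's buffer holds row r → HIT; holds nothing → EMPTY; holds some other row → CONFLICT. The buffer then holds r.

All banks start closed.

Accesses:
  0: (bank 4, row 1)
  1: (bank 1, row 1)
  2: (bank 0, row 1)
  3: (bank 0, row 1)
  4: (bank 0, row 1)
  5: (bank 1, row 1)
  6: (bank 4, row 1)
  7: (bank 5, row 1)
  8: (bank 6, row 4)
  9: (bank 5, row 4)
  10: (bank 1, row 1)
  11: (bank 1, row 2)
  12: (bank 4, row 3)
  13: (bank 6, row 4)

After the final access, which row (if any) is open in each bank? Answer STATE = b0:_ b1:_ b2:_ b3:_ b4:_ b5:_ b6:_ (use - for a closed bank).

STATE = b0:1 b1:2 b2:- b3:- b4:3 b5:4 b6:4

#0 (4,1) E
#1 (1,1) E
#2 (0,1) E
#3 (0,1) H  (was 1)
#4 (0,1) H  (was 1)
#5 (1,1) H  (was 1)
#6 (4,1) H  (was 1)
#7 (5,1) E
#8 (6,4) E
#9 (5,4) C  (was 1)
#10 (1,1) H  (was 1)
#11 (1,2) C  (was 1)
#12 (4,3) C  (was 1)
#13 (6,4) H  (was 4)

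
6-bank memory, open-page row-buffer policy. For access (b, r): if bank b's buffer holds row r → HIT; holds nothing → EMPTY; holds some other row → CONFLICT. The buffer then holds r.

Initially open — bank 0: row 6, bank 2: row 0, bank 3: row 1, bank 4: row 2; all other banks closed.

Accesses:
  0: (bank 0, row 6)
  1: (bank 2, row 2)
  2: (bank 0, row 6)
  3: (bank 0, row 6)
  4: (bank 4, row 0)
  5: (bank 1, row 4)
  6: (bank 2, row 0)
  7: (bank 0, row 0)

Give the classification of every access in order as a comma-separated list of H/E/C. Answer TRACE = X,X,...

TRACE = H,C,H,H,C,E,C,C

0: bank 0 row 6 — prev 6 → HIT
1: bank 2 row 2 — prev 0 → CONFLICT
2: bank 0 row 6 — prev 6 → HIT
3: bank 0 row 6 — prev 6 → HIT
4: bank 4 row 0 — prev 2 → CONFLICT
5: bank 1 row 4 — prev None → EMPTY
6: bank 2 row 0 — prev 2 → CONFLICT
7: bank 0 row 0 — prev 6 → CONFLICT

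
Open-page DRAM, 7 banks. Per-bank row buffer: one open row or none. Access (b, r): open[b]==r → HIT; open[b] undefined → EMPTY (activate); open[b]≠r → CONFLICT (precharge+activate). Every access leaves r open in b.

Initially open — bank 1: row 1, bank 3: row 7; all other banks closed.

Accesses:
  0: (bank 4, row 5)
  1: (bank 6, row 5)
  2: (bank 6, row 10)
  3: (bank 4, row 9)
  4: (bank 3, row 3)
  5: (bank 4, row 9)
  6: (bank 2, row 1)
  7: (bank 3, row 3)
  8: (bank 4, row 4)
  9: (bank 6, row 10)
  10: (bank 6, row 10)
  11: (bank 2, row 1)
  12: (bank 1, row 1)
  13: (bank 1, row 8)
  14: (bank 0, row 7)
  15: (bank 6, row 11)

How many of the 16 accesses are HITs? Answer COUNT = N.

0: bank 4 row 5 — prev None → EMPTY
1: bank 6 row 5 — prev None → EMPTY
2: bank 6 row 10 — prev 5 → CONFLICT
3: bank 4 row 9 — prev 5 → CONFLICT
4: bank 3 row 3 — prev 7 → CONFLICT
5: bank 4 row 9 — prev 9 → HIT
6: bank 2 row 1 — prev None → EMPTY
7: bank 3 row 3 — prev 3 → HIT
8: bank 4 row 4 — prev 9 → CONFLICT
9: bank 6 row 10 — prev 10 → HIT
10: bank 6 row 10 — prev 10 → HIT
11: bank 2 row 1 — prev 1 → HIT
12: bank 1 row 1 — prev 1 → HIT
13: bank 1 row 8 — prev 1 → CONFLICT
14: bank 0 row 7 — prev None → EMPTY
15: bank 6 row 11 — prev 10 → CONFLICT

COUNT = 6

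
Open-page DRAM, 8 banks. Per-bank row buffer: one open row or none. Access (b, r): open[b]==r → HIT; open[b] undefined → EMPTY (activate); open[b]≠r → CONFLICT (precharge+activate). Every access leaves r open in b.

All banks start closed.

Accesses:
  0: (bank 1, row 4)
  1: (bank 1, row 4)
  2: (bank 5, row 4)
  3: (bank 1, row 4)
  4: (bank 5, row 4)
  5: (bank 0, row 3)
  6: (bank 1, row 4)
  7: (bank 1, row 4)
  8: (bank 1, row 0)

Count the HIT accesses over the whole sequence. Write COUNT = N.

COUNT = 5

  [0] b1 r4: no row ⇒ E
  [1] b1 r4: had r4 ⇒ H
  [2] b5 r4: no row ⇒ E
  [3] b1 r4: had r4 ⇒ H
  [4] b5 r4: had r4 ⇒ H
  [5] b0 r3: no row ⇒ E
  [6] b1 r4: had r4 ⇒ H
  [7] b1 r4: had r4 ⇒ H
  [8] b1 r0: had r4 ⇒ C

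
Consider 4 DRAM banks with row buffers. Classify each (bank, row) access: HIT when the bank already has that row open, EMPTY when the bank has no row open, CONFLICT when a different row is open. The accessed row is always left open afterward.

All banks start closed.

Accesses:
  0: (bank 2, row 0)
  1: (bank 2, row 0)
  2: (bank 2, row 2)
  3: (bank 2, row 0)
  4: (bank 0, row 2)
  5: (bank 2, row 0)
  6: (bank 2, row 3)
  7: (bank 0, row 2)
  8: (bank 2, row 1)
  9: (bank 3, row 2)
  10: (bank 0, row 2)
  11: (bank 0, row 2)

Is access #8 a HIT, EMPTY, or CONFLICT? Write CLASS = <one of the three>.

step 0: bank2 None->0 [EMPTY]
step 1: bank2 0->0 [HIT]
step 2: bank2 0->2 [CONFLICT]
step 3: bank2 2->0 [CONFLICT]
step 4: bank0 None->2 [EMPTY]
step 5: bank2 0->0 [HIT]
step 6: bank2 0->3 [CONFLICT]
step 7: bank0 2->2 [HIT]
step 8: bank2 3->1 [CONFLICT]
step 9: bank3 None->2 [EMPTY]
step 10: bank0 2->2 [HIT]
step 11: bank0 2->2 [HIT]

CLASS = CONFLICT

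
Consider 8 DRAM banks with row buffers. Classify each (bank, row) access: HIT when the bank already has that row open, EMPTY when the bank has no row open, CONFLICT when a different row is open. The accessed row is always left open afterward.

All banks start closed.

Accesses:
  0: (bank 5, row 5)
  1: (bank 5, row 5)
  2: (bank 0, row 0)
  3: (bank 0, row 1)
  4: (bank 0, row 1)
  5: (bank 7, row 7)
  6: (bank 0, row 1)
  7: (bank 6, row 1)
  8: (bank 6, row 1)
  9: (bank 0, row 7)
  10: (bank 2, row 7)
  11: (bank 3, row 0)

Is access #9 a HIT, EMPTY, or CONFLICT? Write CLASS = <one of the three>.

CLASS = CONFLICT

step 0: bank5 None->5 [EMPTY]
step 1: bank5 5->5 [HIT]
step 2: bank0 None->0 [EMPTY]
step 3: bank0 0->1 [CONFLICT]
step 4: bank0 1->1 [HIT]
step 5: bank7 None->7 [EMPTY]
step 6: bank0 1->1 [HIT]
step 7: bank6 None->1 [EMPTY]
step 8: bank6 1->1 [HIT]
step 9: bank0 1->7 [CONFLICT]
step 10: bank2 None->7 [EMPTY]
step 11: bank3 None->0 [EMPTY]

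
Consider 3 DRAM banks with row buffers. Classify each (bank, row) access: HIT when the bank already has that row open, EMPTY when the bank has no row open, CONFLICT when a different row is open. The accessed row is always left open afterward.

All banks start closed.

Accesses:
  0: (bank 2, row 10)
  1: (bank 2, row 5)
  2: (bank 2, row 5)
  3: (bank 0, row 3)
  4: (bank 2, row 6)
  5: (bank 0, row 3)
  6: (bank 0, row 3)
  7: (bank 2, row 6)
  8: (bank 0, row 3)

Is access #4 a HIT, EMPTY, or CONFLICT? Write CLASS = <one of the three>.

0: bank 2 row 10 — prev None → EMPTY
1: bank 2 row 5 — prev 10 → CONFLICT
2: bank 2 row 5 — prev 5 → HIT
3: bank 0 row 3 — prev None → EMPTY
4: bank 2 row 6 — prev 5 → CONFLICT
5: bank 0 row 3 — prev 3 → HIT
6: bank 0 row 3 — prev 3 → HIT
7: bank 2 row 6 — prev 6 → HIT
8: bank 0 row 3 — prev 3 → HIT

CLASS = CONFLICT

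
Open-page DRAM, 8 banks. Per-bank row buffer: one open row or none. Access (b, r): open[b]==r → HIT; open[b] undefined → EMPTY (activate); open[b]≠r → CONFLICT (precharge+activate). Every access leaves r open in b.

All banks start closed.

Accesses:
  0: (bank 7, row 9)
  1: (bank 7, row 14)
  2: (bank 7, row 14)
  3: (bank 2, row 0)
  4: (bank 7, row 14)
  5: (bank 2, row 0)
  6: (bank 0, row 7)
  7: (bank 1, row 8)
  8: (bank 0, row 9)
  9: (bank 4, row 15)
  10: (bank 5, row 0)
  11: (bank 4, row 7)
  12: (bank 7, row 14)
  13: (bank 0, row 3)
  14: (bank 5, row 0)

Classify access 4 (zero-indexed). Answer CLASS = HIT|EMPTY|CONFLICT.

step 0: bank7 None->9 [EMPTY]
step 1: bank7 9->14 [CONFLICT]
step 2: bank7 14->14 [HIT]
step 3: bank2 None->0 [EMPTY]
step 4: bank7 14->14 [HIT]
step 5: bank2 0->0 [HIT]
step 6: bank0 None->7 [EMPTY]
step 7: bank1 None->8 [EMPTY]
step 8: bank0 7->9 [CONFLICT]
step 9: bank4 None->15 [EMPTY]
step 10: bank5 None->0 [EMPTY]
step 11: bank4 15->7 [CONFLICT]
step 12: bank7 14->14 [HIT]
step 13: bank0 9->3 [CONFLICT]
step 14: bank5 0->0 [HIT]

CLASS = HIT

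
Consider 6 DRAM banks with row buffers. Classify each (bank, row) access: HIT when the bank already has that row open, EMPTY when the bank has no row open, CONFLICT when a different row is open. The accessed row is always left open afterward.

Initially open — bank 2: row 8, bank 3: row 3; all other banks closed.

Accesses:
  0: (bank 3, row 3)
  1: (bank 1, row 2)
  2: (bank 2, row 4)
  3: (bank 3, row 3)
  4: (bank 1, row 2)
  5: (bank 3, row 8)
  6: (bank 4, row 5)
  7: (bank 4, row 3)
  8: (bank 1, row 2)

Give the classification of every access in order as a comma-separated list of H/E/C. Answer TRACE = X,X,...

TRACE = H,E,C,H,H,C,E,C,H

0: bank 3 row 3 — prev 3 → HIT
1: bank 1 row 2 — prev None → EMPTY
2: bank 2 row 4 — prev 8 → CONFLICT
3: bank 3 row 3 — prev 3 → HIT
4: bank 1 row 2 — prev 2 → HIT
5: bank 3 row 8 — prev 3 → CONFLICT
6: bank 4 row 5 — prev None → EMPTY
7: bank 4 row 3 — prev 5 → CONFLICT
8: bank 1 row 2 — prev 2 → HIT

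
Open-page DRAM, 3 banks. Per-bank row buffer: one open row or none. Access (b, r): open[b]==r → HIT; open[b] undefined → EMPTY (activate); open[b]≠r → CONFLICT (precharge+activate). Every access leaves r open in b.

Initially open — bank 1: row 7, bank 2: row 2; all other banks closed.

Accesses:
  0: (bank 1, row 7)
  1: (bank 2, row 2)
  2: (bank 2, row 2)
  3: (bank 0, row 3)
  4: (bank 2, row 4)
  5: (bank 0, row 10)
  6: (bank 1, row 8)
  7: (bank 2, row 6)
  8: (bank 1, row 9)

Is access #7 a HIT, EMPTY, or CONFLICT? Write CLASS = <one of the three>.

0: bank 1 row 7 — prev 7 → HIT
1: bank 2 row 2 — prev 2 → HIT
2: bank 2 row 2 — prev 2 → HIT
3: bank 0 row 3 — prev None → EMPTY
4: bank 2 row 4 — prev 2 → CONFLICT
5: bank 0 row 10 — prev 3 → CONFLICT
6: bank 1 row 8 — prev 7 → CONFLICT
7: bank 2 row 6 — prev 4 → CONFLICT
8: bank 1 row 9 — prev 8 → CONFLICT

CLASS = CONFLICT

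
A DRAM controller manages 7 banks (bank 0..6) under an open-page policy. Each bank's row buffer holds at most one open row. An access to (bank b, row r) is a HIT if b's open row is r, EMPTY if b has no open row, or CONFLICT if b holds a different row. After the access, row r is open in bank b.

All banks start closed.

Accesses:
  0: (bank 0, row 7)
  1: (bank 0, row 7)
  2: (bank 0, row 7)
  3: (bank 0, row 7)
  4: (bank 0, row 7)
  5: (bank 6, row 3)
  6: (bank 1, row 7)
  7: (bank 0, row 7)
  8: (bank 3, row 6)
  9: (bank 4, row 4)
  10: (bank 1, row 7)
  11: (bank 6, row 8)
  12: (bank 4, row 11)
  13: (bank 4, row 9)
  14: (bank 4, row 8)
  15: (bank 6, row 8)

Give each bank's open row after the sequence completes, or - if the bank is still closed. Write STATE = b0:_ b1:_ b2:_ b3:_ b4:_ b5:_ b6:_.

STATE = b0:7 b1:7 b2:- b3:6 b4:8 b5:- b6:8

0: bank 0 row 7 — prev None → EMPTY
1: bank 0 row 7 — prev 7 → HIT
2: bank 0 row 7 — prev 7 → HIT
3: bank 0 row 7 — prev 7 → HIT
4: bank 0 row 7 — prev 7 → HIT
5: bank 6 row 3 — prev None → EMPTY
6: bank 1 row 7 — prev None → EMPTY
7: bank 0 row 7 — prev 7 → HIT
8: bank 3 row 6 — prev None → EMPTY
9: bank 4 row 4 — prev None → EMPTY
10: bank 1 row 7 — prev 7 → HIT
11: bank 6 row 8 — prev 3 → CONFLICT
12: bank 4 row 11 — prev 4 → CONFLICT
13: bank 4 row 9 — prev 11 → CONFLICT
14: bank 4 row 8 — prev 9 → CONFLICT
15: bank 6 row 8 — prev 8 → HIT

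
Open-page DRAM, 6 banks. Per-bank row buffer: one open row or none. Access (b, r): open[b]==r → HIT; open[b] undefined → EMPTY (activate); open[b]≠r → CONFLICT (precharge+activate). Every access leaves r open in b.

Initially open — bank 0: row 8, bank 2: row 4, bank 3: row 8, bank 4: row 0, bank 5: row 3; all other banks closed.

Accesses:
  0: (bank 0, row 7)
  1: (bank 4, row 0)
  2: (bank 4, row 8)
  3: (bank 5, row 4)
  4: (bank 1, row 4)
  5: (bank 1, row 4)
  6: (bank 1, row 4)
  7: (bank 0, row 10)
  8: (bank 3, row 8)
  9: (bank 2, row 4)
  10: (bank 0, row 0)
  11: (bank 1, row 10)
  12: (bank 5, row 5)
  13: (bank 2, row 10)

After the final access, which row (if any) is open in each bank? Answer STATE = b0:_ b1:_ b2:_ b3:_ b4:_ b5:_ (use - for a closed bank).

step 0: bank0 8->7 [CONFLICT]
step 1: bank4 0->0 [HIT]
step 2: bank4 0->8 [CONFLICT]
step 3: bank5 3->4 [CONFLICT]
step 4: bank1 None->4 [EMPTY]
step 5: bank1 4->4 [HIT]
step 6: bank1 4->4 [HIT]
step 7: bank0 7->10 [CONFLICT]
step 8: bank3 8->8 [HIT]
step 9: bank2 4->4 [HIT]
step 10: bank0 10->0 [CONFLICT]
step 11: bank1 4->10 [CONFLICT]
step 12: bank5 4->5 [CONFLICT]
step 13: bank2 4->10 [CONFLICT]

STATE = b0:0 b1:10 b2:10 b3:8 b4:8 b5:5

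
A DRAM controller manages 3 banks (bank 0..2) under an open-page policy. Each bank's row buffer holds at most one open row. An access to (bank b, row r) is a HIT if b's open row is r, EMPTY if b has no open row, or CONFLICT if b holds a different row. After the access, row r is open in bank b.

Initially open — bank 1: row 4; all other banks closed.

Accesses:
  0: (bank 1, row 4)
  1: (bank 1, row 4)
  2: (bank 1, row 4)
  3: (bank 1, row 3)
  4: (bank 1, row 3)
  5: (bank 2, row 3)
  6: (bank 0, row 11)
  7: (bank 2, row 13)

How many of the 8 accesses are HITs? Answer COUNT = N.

0: bank 1 row 4 — prev 4 → HIT
1: bank 1 row 4 — prev 4 → HIT
2: bank 1 row 4 — prev 4 → HIT
3: bank 1 row 3 — prev 4 → CONFLICT
4: bank 1 row 3 — prev 3 → HIT
5: bank 2 row 3 — prev None → EMPTY
6: bank 0 row 11 — prev None → EMPTY
7: bank 2 row 13 — prev 3 → CONFLICT

COUNT = 4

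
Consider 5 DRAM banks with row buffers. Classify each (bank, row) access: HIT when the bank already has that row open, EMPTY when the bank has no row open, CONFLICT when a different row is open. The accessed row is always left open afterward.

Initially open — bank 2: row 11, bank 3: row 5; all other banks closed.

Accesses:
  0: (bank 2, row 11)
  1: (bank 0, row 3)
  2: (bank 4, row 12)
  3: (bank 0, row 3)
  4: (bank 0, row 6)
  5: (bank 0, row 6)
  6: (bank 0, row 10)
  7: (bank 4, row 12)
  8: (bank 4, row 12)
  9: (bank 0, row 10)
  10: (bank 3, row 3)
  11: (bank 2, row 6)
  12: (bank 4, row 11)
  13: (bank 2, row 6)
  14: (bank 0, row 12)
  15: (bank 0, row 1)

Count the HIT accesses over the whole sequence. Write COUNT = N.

0: bank 2 row 11 — prev 11 → HIT
1: bank 0 row 3 — prev None → EMPTY
2: bank 4 row 12 — prev None → EMPTY
3: bank 0 row 3 — prev 3 → HIT
4: bank 0 row 6 — prev 3 → CONFLICT
5: bank 0 row 6 — prev 6 → HIT
6: bank 0 row 10 — prev 6 → CONFLICT
7: bank 4 row 12 — prev 12 → HIT
8: bank 4 row 12 — prev 12 → HIT
9: bank 0 row 10 — prev 10 → HIT
10: bank 3 row 3 — prev 5 → CONFLICT
11: bank 2 row 6 — prev 11 → CONFLICT
12: bank 4 row 11 — prev 12 → CONFLICT
13: bank 2 row 6 — prev 6 → HIT
14: bank 0 row 12 — prev 10 → CONFLICT
15: bank 0 row 1 — prev 12 → CONFLICT

COUNT = 7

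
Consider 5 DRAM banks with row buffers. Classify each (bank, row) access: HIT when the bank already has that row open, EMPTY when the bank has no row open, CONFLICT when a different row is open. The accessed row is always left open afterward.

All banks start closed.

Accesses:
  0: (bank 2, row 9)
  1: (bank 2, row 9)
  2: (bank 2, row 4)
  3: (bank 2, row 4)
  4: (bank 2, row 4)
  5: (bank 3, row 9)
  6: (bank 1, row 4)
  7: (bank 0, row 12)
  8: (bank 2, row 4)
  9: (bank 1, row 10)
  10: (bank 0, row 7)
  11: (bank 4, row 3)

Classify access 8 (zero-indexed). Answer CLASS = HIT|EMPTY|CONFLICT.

0: bank 2 row 9 — prev None → EMPTY
1: bank 2 row 9 — prev 9 → HIT
2: bank 2 row 4 — prev 9 → CONFLICT
3: bank 2 row 4 — prev 4 → HIT
4: bank 2 row 4 — prev 4 → HIT
5: bank 3 row 9 — prev None → EMPTY
6: bank 1 row 4 — prev None → EMPTY
7: bank 0 row 12 — prev None → EMPTY
8: bank 2 row 4 — prev 4 → HIT
9: bank 1 row 10 — prev 4 → CONFLICT
10: bank 0 row 7 — prev 12 → CONFLICT
11: bank 4 row 3 — prev None → EMPTY

CLASS = HIT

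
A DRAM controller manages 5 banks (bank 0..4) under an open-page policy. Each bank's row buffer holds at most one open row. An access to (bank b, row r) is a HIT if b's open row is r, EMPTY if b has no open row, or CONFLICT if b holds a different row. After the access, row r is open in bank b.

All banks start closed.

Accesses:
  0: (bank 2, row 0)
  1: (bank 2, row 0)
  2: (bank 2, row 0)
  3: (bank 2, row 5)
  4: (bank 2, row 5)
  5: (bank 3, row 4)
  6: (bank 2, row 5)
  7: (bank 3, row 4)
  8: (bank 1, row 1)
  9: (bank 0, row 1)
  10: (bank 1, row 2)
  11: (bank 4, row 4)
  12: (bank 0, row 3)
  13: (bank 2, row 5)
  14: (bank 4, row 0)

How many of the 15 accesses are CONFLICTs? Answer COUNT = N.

step 0: bank2 None->0 [EMPTY]
step 1: bank2 0->0 [HIT]
step 2: bank2 0->0 [HIT]
step 3: bank2 0->5 [CONFLICT]
step 4: bank2 5->5 [HIT]
step 5: bank3 None->4 [EMPTY]
step 6: bank2 5->5 [HIT]
step 7: bank3 4->4 [HIT]
step 8: bank1 None->1 [EMPTY]
step 9: bank0 None->1 [EMPTY]
step 10: bank1 1->2 [CONFLICT]
step 11: bank4 None->4 [EMPTY]
step 12: bank0 1->3 [CONFLICT]
step 13: bank2 5->5 [HIT]
step 14: bank4 4->0 [CONFLICT]

COUNT = 4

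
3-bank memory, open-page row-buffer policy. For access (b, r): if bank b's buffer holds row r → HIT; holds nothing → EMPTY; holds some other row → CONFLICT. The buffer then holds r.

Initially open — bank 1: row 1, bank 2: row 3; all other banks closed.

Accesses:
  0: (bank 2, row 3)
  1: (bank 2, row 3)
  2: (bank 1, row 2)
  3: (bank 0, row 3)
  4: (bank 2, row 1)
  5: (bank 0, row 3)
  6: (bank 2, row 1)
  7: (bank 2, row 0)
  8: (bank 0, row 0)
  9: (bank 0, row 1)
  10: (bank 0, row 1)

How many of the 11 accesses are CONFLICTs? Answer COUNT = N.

0: bank 2 row 3 — prev 3 → HIT
1: bank 2 row 3 — prev 3 → HIT
2: bank 1 row 2 — prev 1 → CONFLICT
3: bank 0 row 3 — prev None → EMPTY
4: bank 2 row 1 — prev 3 → CONFLICT
5: bank 0 row 3 — prev 3 → HIT
6: bank 2 row 1 — prev 1 → HIT
7: bank 2 row 0 — prev 1 → CONFLICT
8: bank 0 row 0 — prev 3 → CONFLICT
9: bank 0 row 1 — prev 0 → CONFLICT
10: bank 0 row 1 — prev 1 → HIT

COUNT = 5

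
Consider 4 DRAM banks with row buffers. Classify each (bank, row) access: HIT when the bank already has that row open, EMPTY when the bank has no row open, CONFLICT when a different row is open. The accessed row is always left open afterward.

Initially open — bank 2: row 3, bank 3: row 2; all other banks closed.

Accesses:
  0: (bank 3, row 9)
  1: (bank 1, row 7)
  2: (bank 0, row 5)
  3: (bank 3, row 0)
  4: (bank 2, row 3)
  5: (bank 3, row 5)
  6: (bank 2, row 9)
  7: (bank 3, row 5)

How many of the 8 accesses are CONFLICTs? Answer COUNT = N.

#0 (3,9) C  (was 2)
#1 (1,7) E
#2 (0,5) E
#3 (3,0) C  (was 9)
#4 (2,3) H  (was 3)
#5 (3,5) C  (was 0)
#6 (2,9) C  (was 3)
#7 (3,5) H  (was 5)

COUNT = 4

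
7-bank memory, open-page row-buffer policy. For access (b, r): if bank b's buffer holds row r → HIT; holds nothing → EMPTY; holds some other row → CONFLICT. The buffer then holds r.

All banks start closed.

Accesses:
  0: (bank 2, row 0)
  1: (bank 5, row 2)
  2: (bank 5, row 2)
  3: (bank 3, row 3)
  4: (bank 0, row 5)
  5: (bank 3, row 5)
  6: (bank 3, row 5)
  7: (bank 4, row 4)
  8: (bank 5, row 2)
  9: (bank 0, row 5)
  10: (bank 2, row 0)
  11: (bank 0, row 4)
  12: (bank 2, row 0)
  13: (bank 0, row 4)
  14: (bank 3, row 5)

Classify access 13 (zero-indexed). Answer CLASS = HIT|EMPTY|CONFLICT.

  [0] b2 r0: no row ⇒ E
  [1] b5 r2: no row ⇒ E
  [2] b5 r2: had r2 ⇒ H
  [3] b3 r3: no row ⇒ E
  [4] b0 r5: no row ⇒ E
  [5] b3 r5: had r3 ⇒ C
  [6] b3 r5: had r5 ⇒ H
  [7] b4 r4: no row ⇒ E
  [8] b5 r2: had r2 ⇒ H
  [9] b0 r5: had r5 ⇒ H
  [10] b2 r0: had r0 ⇒ H
  [11] b0 r4: had r5 ⇒ C
  [12] b2 r0: had r0 ⇒ H
  [13] b0 r4: had r4 ⇒ H
  [14] b3 r5: had r5 ⇒ H

CLASS = HIT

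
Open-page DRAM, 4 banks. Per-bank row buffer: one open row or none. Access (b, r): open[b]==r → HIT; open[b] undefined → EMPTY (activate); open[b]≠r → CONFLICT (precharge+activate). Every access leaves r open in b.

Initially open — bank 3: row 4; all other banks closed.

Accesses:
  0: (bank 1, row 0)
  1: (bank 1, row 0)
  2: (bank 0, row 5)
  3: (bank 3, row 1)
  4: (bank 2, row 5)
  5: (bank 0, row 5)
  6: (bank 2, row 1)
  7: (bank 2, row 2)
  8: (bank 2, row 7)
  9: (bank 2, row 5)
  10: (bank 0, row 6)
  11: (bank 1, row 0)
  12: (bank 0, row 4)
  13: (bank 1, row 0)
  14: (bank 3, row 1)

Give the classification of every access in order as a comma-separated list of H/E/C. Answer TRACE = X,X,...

#0 (1,0) E
#1 (1,0) H  (was 0)
#2 (0,5) E
#3 (3,1) C  (was 4)
#4 (2,5) E
#5 (0,5) H  (was 5)
#6 (2,1) C  (was 5)
#7 (2,2) C  (was 1)
#8 (2,7) C  (was 2)
#9 (2,5) C  (was 7)
#10 (0,6) C  (was 5)
#11 (1,0) H  (was 0)
#12 (0,4) C  (was 6)
#13 (1,0) H  (was 0)
#14 (3,1) H  (was 1)

TRACE = E,H,E,C,E,H,C,C,C,C,C,H,C,H,H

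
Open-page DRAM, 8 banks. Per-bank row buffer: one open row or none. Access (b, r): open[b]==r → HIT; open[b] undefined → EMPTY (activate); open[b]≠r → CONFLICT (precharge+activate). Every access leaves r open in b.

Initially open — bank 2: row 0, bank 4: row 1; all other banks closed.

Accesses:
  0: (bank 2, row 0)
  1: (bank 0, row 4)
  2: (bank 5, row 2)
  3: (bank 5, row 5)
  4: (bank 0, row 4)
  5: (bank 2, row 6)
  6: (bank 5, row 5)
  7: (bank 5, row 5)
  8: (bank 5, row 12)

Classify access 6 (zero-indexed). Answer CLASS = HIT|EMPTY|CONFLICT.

CLASS = HIT

0: bank 2 row 0 — prev 0 → HIT
1: bank 0 row 4 — prev None → EMPTY
2: bank 5 row 2 — prev None → EMPTY
3: bank 5 row 5 — prev 2 → CONFLICT
4: bank 0 row 4 — prev 4 → HIT
5: bank 2 row 6 — prev 0 → CONFLICT
6: bank 5 row 5 — prev 5 → HIT
7: bank 5 row 5 — prev 5 → HIT
8: bank 5 row 12 — prev 5 → CONFLICT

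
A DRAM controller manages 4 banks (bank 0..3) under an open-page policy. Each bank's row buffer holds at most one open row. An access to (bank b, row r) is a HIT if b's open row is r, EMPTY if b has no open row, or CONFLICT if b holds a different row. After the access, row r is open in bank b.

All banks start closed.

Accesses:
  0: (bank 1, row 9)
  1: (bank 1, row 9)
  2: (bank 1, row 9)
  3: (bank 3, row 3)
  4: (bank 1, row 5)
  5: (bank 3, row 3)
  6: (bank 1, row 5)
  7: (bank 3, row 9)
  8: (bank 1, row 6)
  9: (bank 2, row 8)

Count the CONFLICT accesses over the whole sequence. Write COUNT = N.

step 0: bank1 None->9 [EMPTY]
step 1: bank1 9->9 [HIT]
step 2: bank1 9->9 [HIT]
step 3: bank3 None->3 [EMPTY]
step 4: bank1 9->5 [CONFLICT]
step 5: bank3 3->3 [HIT]
step 6: bank1 5->5 [HIT]
step 7: bank3 3->9 [CONFLICT]
step 8: bank1 5->6 [CONFLICT]
step 9: bank2 None->8 [EMPTY]

COUNT = 3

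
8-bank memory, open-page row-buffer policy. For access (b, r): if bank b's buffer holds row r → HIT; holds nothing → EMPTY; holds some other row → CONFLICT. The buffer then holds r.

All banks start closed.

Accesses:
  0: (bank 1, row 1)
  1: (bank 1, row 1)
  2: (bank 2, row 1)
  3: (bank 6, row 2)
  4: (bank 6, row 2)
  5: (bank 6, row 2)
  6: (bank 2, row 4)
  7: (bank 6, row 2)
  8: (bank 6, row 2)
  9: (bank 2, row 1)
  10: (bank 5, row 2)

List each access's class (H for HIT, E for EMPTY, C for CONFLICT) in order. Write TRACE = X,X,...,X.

TRACE = E,H,E,E,H,H,C,H,H,C,E

#0 (1,1) E
#1 (1,1) H  (was 1)
#2 (2,1) E
#3 (6,2) E
#4 (6,2) H  (was 2)
#5 (6,2) H  (was 2)
#6 (2,4) C  (was 1)
#7 (6,2) H  (was 2)
#8 (6,2) H  (was 2)
#9 (2,1) C  (was 4)
#10 (5,2) E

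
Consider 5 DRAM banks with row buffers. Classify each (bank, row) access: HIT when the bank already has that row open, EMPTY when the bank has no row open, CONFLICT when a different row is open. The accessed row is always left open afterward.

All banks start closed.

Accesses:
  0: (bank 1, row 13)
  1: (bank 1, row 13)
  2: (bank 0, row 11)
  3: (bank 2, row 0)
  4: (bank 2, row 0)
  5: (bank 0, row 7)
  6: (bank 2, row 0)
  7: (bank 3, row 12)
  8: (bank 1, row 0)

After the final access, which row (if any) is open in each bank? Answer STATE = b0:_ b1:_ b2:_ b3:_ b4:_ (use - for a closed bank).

STATE = b0:7 b1:0 b2:0 b3:12 b4:-

#0 (1,13) E
#1 (1,13) H  (was 13)
#2 (0,11) E
#3 (2,0) E
#4 (2,0) H  (was 0)
#5 (0,7) C  (was 11)
#6 (2,0) H  (was 0)
#7 (3,12) E
#8 (1,0) C  (was 13)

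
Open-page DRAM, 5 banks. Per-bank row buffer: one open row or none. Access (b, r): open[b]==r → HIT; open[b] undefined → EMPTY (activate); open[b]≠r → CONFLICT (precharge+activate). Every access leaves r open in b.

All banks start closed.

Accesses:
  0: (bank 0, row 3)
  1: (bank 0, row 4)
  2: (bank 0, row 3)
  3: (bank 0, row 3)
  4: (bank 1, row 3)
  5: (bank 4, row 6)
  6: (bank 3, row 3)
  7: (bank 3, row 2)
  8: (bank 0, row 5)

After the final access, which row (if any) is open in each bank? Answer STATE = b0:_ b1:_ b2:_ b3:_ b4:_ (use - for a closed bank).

0: bank 0 row 3 — prev None → EMPTY
1: bank 0 row 4 — prev 3 → CONFLICT
2: bank 0 row 3 — prev 4 → CONFLICT
3: bank 0 row 3 — prev 3 → HIT
4: bank 1 row 3 — prev None → EMPTY
5: bank 4 row 6 — prev None → EMPTY
6: bank 3 row 3 — prev None → EMPTY
7: bank 3 row 2 — prev 3 → CONFLICT
8: bank 0 row 5 — prev 3 → CONFLICT

STATE = b0:5 b1:3 b2:- b3:2 b4:6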